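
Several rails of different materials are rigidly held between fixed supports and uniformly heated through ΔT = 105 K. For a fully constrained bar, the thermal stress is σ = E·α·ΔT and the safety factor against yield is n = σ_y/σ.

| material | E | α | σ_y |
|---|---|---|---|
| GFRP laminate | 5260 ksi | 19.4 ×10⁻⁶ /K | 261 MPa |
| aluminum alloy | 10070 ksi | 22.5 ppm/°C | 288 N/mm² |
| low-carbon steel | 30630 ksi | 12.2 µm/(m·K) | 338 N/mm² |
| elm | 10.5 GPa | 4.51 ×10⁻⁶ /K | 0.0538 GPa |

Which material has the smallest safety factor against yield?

Per material, after unit conversion:
  GFRP laminate: E = 36.27, α = 19.4, σ_y = 261.0 → σ = 73.9 MPa, n = 3.53
  aluminum alloy: E = 69.43, α = 22.5, σ_y = 288.0 → σ = 164 MPa, n = 1.76
  low-carbon steel: E = 211.2, α = 12.2, σ_y = 338.0 → σ = 271 MPa, n = 1.25
  elm: E = 10.50, α = 4.51, σ_y = 53.80 → σ = 4.97 MPa, n = 10.8
The minimum is low-carbon steel at n = 1.25.

low-carbon steel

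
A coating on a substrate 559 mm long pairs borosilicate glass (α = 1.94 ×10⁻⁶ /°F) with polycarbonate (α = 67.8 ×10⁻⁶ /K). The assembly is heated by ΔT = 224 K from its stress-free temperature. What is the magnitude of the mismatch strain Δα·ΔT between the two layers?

0.0144

borosilicate glass: α = 1.94×10⁻⁶/°F × 9/5 = 3.49×10⁻⁶/K.
Δα = |3.49 − 67.8|×10⁻⁶/K = 64.3×10⁻⁶/K.
Mismatch strain = Δα·ΔT = 64.3×10⁻⁶ × 224.0 = 0.0144.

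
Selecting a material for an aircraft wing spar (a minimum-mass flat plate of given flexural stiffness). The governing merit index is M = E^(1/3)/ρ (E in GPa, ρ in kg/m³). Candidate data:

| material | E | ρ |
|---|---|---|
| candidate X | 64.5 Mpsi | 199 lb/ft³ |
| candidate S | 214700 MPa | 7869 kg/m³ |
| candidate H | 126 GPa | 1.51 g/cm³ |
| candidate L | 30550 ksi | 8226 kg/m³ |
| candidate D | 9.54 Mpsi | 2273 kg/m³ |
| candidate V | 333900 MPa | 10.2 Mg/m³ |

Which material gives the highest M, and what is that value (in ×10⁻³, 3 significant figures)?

candidate H, M = 3.32×10⁻³

Putting every candidate on a common basis:
  candidate X: E = 444.7 GPa, ρ = 3188 kg/m³
  candidate S: E = 214.7 GPa, ρ = 7869 kg/m³
  candidate H: E = 126.0 GPa, ρ = 1510 kg/m³
  candidate L: E = 210.6 GPa, ρ = 8226 kg/m³
  candidate D: E = 65.78 GPa, ρ = 2273 kg/m³
  candidate V: E = 333.9 GPa, ρ = 10200 kg/m³
  candidate H: M = 3.32×10⁻³
  candidate X: M = 2.39×10⁻³
  candidate D: M = 1.78×10⁻³
  candidate S: M = 0.761×10⁻³
  candidate L: M = 0.723×10⁻³
  candidate V: M = 0.680×10⁻³
Candidate H has the largest M.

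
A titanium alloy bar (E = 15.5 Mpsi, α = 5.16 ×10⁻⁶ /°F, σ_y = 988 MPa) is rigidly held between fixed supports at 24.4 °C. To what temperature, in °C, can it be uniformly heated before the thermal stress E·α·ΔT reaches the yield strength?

E = 15.5 Mpsi = 106.9 GPa.
α = 5.16×10⁻⁶/°F × 9/5 = 9.29×10⁻⁶/K.
E·α·ΔT = 988.0 MPa ⇒ ΔT = 988.0 / (106.9×10³ × 9.29×10⁻⁶) = 995.4 K.
T = 24.4 + 995.4 = 1020 °C.

1020 °C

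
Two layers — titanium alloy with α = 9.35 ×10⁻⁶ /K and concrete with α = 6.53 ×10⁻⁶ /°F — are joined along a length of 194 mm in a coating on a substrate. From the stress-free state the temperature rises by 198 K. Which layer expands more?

concrete: α = 6.53×10⁻⁶/°F × 9/5 = 11.8×10⁻⁶/K.
α(titanium alloy) = 9.35×10⁻⁶/K vs α(concrete) = 11.8×10⁻⁶/K.
Higher α expands more for the same ΔT: concrete.

concrete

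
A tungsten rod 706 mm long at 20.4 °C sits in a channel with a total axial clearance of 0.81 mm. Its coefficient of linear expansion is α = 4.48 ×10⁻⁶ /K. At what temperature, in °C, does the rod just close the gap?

276 °C

α·L₀·ΔT = 0.81 mm ⇒ ΔT = 0.81 / (4.48×10⁻⁶ × 706.0) = 256.1 K.
T = 20.4 + 256.1 = 276.5 °C.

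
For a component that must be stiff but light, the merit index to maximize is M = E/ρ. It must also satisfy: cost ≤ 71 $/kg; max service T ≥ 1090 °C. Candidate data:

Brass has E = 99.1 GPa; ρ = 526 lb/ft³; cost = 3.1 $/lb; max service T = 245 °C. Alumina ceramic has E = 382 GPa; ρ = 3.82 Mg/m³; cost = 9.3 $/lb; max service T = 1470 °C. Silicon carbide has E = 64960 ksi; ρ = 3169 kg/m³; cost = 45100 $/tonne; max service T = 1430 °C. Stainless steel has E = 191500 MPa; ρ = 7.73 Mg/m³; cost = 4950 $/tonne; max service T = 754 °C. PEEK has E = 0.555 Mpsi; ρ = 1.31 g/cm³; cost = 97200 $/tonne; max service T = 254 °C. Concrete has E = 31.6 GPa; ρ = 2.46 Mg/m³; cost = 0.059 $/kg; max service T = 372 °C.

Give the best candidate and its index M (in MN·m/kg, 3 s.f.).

silicon carbide, M = 141 MN·m/kg

Screen on constraints: cost ≤ 71 $/kg; max service T ≥ 1090 °C. Survivors: alumina ceramic, silicon carbide.
In SI units:
  alumina ceramic: E = 382.0 GPa, ρ = 3820 kg/m³
  silicon carbide: E = 447.9 GPa, ρ = 3169 kg/m³
  silicon carbide: M = 141 MN·m/kg
  alumina ceramic: M = 100 MN·m/kg
Silicon carbide ranks first.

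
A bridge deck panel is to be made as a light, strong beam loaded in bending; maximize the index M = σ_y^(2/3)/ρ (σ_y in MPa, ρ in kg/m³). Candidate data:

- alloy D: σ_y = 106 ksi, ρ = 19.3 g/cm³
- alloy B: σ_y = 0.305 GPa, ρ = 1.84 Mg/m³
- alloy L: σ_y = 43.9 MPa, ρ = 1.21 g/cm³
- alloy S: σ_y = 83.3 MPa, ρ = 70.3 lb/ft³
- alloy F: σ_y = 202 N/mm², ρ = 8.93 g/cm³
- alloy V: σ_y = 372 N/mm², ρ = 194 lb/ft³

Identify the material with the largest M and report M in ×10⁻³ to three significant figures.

alloy B, M = 24.6×10⁻³

In SI units:
  alloy D: σ_y = 730.8 MPa, ρ = 19300 kg/m³
  alloy B: σ_y = 305.0 MPa, ρ = 1840 kg/m³
  alloy L: σ_y = 43.90 MPa, ρ = 1210 kg/m³
  alloy S: σ_y = 83.30 MPa, ρ = 1126 kg/m³
  alloy F: σ_y = 202.0 MPa, ρ = 8930 kg/m³
  alloy V: σ_y = 372.0 MPa, ρ = 3108 kg/m³
  alloy B: M = 24.6×10⁻³
  alloy S: M = 16.9×10⁻³
  alloy V: M = 16.6×10⁻³
  alloy L: M = 10.3×10⁻³
  alloy D: M = 4.20×10⁻³
  alloy F: M = 3.86×10⁻³
Highest index: alloy B.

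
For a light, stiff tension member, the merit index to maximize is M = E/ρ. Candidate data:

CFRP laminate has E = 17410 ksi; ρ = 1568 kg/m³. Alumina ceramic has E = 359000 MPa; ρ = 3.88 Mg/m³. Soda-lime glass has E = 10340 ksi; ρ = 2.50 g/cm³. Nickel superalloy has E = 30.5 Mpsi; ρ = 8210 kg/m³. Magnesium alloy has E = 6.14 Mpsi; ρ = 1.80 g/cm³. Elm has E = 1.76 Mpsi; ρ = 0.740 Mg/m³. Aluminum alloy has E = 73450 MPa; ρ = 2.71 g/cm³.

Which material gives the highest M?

alumina ceramic

After converting to SI:
  CFRP laminate: E = 120.0 GPa, ρ = 1568 kg/m³
  alumina ceramic: E = 359.0 GPa, ρ = 3880 kg/m³
  soda-lime glass: E = 71.29 GPa, ρ = 2500 kg/m³
  nickel superalloy: E = 210.3 GPa, ρ = 8210 kg/m³
  magnesium alloy: E = 42.33 GPa, ρ = 1800 kg/m³
  elm: E = 12.13 GPa, ρ = 740.0 kg/m³
  aluminum alloy: E = 73.45 GPa, ρ = 2710 kg/m³
  alumina ceramic: M = 92.5 MN·m/kg
  CFRP laminate: M = 76.6 MN·m/kg
  soda-lime glass: M = 28.5 MN·m/kg
  aluminum alloy: M = 27.1 MN·m/kg
  nickel superalloy: M = 25.6 MN·m/kg
  magnesium alloy: M = 23.5 MN·m/kg
  elm: M = 16.4 MN·m/kg
Alumina ceramic has the largest M.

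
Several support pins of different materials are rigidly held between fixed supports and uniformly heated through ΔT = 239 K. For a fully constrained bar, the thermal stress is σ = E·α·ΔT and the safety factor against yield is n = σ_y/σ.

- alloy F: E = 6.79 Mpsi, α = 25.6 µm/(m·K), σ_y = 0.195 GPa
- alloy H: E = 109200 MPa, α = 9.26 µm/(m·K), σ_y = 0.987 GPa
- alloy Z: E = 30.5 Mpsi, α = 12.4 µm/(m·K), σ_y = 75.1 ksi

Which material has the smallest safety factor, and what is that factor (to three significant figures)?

With everything in SI (GPa, ×10⁻⁶/K, MPa):
  alloy F: E = 46.82, α = 25.6, σ_y = 195.0 → σ = 286 MPa, n = 0.681
  alloy H: E = 109.2, α = 9.26, σ_y = 987.0 → σ = 242 MPa, n = 4.08
  alloy Z: E = 210.3, α = 12.4, σ_y = 517.8 → σ = 623 MPa, n = 0.831
The minimum is alloy F at n = 0.681.

alloy F, n = 0.681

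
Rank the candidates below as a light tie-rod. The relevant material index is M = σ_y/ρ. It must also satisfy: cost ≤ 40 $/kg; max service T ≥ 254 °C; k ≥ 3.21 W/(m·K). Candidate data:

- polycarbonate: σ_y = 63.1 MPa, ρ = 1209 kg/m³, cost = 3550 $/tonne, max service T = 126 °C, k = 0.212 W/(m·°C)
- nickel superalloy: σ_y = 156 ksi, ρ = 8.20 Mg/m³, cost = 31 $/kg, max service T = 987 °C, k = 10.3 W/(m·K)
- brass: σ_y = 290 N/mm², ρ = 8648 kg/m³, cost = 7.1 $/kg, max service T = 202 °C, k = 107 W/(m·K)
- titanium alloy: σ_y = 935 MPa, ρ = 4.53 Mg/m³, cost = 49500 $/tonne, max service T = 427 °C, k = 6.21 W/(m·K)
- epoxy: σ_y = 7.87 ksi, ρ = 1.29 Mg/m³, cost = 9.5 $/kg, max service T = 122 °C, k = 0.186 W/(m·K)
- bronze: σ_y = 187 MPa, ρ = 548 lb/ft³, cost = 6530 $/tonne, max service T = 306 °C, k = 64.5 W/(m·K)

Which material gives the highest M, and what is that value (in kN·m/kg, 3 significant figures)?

nickel superalloy, M = 131 kN·m/kg

Screen on constraints: cost ≤ 40 $/kg; max service T ≥ 254 °C; k ≥ 3.21 W/(m·K). Survivors: nickel superalloy, bronze.
Convert each candidate to consistent units, then evaluate M:
  nickel superalloy: σ_y = 1076 MPa, ρ = 8200 kg/m³
  bronze: σ_y = 187.0 MPa, ρ = 8778 kg/m³
  nickel superalloy: M = 131 kN·m/kg
  bronze: M = 21.3 kN·m/kg
Nickel superalloy ranks first.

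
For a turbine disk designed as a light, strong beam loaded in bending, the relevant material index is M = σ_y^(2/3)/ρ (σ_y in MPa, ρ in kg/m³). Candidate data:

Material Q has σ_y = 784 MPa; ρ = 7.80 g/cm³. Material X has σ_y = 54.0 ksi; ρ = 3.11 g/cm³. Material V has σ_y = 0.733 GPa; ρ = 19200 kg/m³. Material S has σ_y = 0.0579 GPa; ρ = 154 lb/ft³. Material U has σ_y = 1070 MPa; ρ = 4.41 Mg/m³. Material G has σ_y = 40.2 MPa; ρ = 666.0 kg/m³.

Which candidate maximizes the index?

material U

After converting to SI:
  material Q: σ_y = 784.0 MPa, ρ = 7800 kg/m³
  material X: σ_y = 372.3 MPa, ρ = 3110 kg/m³
  material V: σ_y = 733.0 MPa, ρ = 19200 kg/m³
  material S: σ_y = 57.90 MPa, ρ = 2467 kg/m³
  material U: σ_y = 1070 MPa, ρ = 4410 kg/m³
  material G: σ_y = 40.20 MPa, ρ = 666.0 kg/m³
  material U: M = 23.7×10⁻³
  material G: M = 17.6×10⁻³
  material X: M = 16.6×10⁻³
  material Q: M = 10.9×10⁻³
  material S: M = 6.07×10⁻³
  material V: M = 4.23×10⁻³
Material U has the largest M.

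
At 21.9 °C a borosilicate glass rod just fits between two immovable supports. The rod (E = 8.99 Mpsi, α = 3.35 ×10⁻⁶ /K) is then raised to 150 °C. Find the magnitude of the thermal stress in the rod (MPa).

E = 8.99 Mpsi = 61.98 GPa.
ΔT = 128.1 K. Constrained thermal stress σ = E·α·ΔT = 61.98×10³ MPa × 3.35×10⁻⁶ × 128.1 = 26.6 MPa (compressive).

26.6 MPa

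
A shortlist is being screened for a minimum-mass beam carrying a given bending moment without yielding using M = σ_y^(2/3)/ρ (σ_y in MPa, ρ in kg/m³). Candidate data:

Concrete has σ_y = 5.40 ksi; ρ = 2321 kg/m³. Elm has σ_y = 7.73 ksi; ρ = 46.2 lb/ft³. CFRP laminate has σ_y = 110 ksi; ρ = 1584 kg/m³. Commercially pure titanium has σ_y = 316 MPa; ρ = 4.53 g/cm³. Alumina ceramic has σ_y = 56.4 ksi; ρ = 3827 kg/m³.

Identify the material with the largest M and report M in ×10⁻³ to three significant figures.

CFRP laminate, M = 52.5×10⁻³

After converting to SI:
  concrete: σ_y = 37.23 MPa, ρ = 2321 kg/m³
  elm: σ_y = 53.30 MPa, ρ = 740.1 kg/m³
  CFRP laminate: σ_y = 758.4 MPa, ρ = 1584 kg/m³
  commercially pure titanium: σ_y = 316.0 MPa, ρ = 4530 kg/m³
  alumina ceramic: σ_y = 388.9 MPa, ρ = 3827 kg/m³
  CFRP laminate: M = 52.5×10⁻³
  elm: M = 19.1×10⁻³
  alumina ceramic: M = 13.9×10⁻³
  commercially pure titanium: M = 10.2×10⁻³
  concrete: M = 4.80×10⁻³
The maximum is for CFRP laminate.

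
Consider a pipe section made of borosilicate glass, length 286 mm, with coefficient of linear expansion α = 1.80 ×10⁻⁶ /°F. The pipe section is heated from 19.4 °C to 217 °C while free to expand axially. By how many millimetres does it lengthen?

Convert α: 1.80×10⁻⁶/°F × (9/5) = 3.24×10⁻⁶/K.
ΔT = 217 − 19.4 = 197.6 K.
ΔL = α·L₀·ΔT = 3.24×10⁻⁶ × 286 mm × 197.6 K = 0.183 mm.

0.183 mm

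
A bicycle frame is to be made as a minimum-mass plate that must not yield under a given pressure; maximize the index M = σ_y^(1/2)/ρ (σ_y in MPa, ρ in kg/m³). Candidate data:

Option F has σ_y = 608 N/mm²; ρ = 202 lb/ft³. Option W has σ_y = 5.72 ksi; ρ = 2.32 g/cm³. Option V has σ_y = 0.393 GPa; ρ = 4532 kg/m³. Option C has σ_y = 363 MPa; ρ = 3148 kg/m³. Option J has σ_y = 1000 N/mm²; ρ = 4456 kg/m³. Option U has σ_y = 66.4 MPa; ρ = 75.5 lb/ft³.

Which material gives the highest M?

In SI units:
  option F: σ_y = 608.0 MPa, ρ = 3236 kg/m³
  option W: σ_y = 39.44 MPa, ρ = 2320 kg/m³
  option V: σ_y = 393.0 MPa, ρ = 4532 kg/m³
  option C: σ_y = 363.0 MPa, ρ = 3148 kg/m³
  option J: σ_y = 1000 MPa, ρ = 4456 kg/m³
  option U: σ_y = 66.40 MPa, ρ = 1209 kg/m³
  option F: M = 7.62×10⁻³
  option J: M = 7.10×10⁻³
  option U: M = 6.74×10⁻³
  option C: M = 6.05×10⁻³
  option V: M = 4.37×10⁻³
  option W: M = 2.71×10⁻³
Highest index: option F.

option F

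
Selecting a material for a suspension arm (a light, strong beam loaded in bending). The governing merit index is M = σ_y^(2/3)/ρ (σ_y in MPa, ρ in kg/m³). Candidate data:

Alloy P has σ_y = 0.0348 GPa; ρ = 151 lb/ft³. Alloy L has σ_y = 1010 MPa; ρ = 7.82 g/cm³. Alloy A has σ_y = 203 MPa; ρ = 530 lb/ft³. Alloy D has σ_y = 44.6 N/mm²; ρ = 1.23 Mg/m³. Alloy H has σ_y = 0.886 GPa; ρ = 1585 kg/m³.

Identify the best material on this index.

alloy H

Putting every candidate on a common basis:
  alloy P: σ_y = 34.80 MPa, ρ = 2419 kg/m³
  alloy L: σ_y = 1010 MPa, ρ = 7820 kg/m³
  alloy A: σ_y = 203.0 MPa, ρ = 8490 kg/m³
  alloy D: σ_y = 44.60 MPa, ρ = 1230 kg/m³
  alloy H: σ_y = 886.0 MPa, ρ = 1585 kg/m³
  alloy H: M = 58.2×10⁻³
  alloy L: M = 12.9×10⁻³
  alloy D: M = 10.2×10⁻³
  alloy P: M = 4.41×10⁻³
  alloy A: M = 4.07×10⁻³
Alloy H has the largest M.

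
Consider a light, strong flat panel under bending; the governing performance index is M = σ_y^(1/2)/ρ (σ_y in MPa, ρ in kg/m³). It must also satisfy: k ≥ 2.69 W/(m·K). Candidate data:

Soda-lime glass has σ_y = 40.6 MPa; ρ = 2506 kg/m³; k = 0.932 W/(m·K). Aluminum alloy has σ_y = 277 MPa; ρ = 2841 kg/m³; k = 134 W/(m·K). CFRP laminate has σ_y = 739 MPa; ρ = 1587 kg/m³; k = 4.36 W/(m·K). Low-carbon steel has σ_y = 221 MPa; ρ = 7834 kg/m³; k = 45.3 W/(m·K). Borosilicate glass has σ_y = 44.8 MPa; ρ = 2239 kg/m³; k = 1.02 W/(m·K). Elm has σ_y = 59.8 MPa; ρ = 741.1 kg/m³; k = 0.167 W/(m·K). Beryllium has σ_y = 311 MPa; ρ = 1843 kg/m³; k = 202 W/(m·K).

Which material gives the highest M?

Screen on constraints: k ≥ 2.69 W/(m·K). Survivors: aluminum alloy, CFRP laminate, low-carbon steel, beryllium.
Evaluate M for each candidate:
  CFRP laminate: M = 17.1×10⁻³
  beryllium: M = 9.57×10⁻³
  aluminum alloy: M = 5.86×10⁻³
  low-carbon steel: M = 1.90×10⁻³
CFRP laminate has the largest M.

CFRP laminate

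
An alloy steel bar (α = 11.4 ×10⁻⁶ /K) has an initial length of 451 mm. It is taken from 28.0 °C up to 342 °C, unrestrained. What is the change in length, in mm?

ΔT = 342 − 28.0 = 314.0 K.
ΔL = α·L₀·ΔT = 11.4×10⁻⁶ × 451 mm × 314.0 K = 1.61 mm.

1.61 mm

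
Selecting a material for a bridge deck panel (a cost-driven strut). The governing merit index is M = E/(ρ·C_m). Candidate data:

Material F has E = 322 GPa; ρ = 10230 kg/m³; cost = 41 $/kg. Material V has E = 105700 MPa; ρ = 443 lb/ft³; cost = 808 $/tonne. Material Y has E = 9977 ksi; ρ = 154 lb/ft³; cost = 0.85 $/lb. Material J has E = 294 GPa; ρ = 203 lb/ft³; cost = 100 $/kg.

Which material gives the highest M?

After converting to SI:
  material F: E = 322.0 GPa, ρ = 10230 kg/m³, cost = 41.00 $/kg
  material V: E = 105.7 GPa, ρ = 7096 kg/m³, cost = 0.8080 $/kg
  material Y: E = 68.79 GPa, ρ = 2467 kg/m³, cost = 1.874 $/kg
  material J: E = 294.0 GPa, ρ = 3252 kg/m³, cost = 100.0 $/kg
  material V: M = 18.4 MN·m per $
  material Y: M = 14.9 MN·m per $
  material J: M = 0.904 MN·m per $
  material F: M = 0.768 MN·m per $
Material V ranks first.

material V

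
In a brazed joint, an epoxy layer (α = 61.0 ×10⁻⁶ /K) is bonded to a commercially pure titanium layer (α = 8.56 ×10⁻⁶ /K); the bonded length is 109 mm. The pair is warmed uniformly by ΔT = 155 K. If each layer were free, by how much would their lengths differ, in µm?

Δα = |61.0 − 8.56|×10⁻⁶/K = 52.4×10⁻⁶/K.
ΔL_mismatch = Δα·L·ΔT = 52.4×10⁻⁶ × 109.0 mm × 155.0 K = 886 µm.

886 µm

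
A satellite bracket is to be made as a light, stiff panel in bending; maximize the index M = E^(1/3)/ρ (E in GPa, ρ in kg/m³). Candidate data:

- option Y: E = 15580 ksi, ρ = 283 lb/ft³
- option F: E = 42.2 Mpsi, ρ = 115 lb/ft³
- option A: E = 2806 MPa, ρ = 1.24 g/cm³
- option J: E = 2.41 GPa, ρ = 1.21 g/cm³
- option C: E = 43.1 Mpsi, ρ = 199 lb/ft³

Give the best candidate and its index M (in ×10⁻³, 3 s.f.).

Putting every candidate on a common basis:
  option Y: E = 107.4 GPa, ρ = 4533 kg/m³
  option F: E = 291.0 GPa, ρ = 1842 kg/m³
  option A: E = 2.806 GPa, ρ = 1240 kg/m³
  option J: E = 2.410 GPa, ρ = 1210 kg/m³
  option C: E = 297.2 GPa, ρ = 3188 kg/m³
  option F: M = 3.60×10⁻³
  option C: M = 2.09×10⁻³
  option A: M = 1.14×10⁻³
  option J: M = 1.11×10⁻³
  option Y: M = 1.05×10⁻³
Option F ranks first.

option F, M = 3.60×10⁻³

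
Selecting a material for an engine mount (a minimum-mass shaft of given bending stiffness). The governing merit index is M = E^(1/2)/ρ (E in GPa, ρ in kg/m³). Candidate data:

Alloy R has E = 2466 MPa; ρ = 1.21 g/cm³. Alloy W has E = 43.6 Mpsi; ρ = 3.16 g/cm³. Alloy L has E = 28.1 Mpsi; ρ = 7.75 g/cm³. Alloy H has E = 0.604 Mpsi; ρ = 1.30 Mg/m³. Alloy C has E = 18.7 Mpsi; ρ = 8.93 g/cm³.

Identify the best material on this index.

Putting every candidate on a common basis:
  alloy R: E = 2.466 GPa, ρ = 1210 kg/m³
  alloy W: E = 300.6 GPa, ρ = 3160 kg/m³
  alloy L: E = 193.7 GPa, ρ = 7750 kg/m³
  alloy H: E = 4.164 GPa, ρ = 1300 kg/m³
  alloy C: E = 128.9 GPa, ρ = 8930 kg/m³
  alloy W: M = 5.49×10⁻³
  alloy L: M = 1.80×10⁻³
  alloy H: M = 1.57×10⁻³
  alloy R: M = 1.30×10⁻³
  alloy C: M = 1.27×10⁻³
Alloy W has the largest M.

alloy W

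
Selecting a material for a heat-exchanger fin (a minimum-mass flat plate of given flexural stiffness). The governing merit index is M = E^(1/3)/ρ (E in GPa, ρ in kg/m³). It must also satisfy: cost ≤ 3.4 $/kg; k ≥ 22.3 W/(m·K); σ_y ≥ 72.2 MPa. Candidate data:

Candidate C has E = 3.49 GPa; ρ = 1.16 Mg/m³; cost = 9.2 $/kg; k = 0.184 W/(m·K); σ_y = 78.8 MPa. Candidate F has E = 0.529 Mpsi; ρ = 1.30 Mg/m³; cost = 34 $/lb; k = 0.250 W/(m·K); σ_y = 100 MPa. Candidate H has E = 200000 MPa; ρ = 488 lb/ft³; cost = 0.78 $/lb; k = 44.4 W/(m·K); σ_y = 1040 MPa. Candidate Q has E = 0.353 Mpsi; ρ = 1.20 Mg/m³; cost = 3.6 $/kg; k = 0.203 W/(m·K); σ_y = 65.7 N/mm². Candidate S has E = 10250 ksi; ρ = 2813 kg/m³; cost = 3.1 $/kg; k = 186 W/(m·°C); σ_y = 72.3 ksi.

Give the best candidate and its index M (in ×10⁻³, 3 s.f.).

Screen on constraints: cost ≤ 3.4 $/kg; k ≥ 22.3 W/(m·K); σ_y ≥ 72.2 MPa. Survivors: candidate H, candidate S.
Normalizing units and computing the index:
  candidate H: E = 200.0 GPa, ρ = 7817 kg/m³
  candidate S: E = 70.67 GPa, ρ = 2813 kg/m³
  candidate S: M = 1.47×10⁻³
  candidate H: M = 0.748×10⁻³
Highest index: candidate S.

candidate S, M = 1.47×10⁻³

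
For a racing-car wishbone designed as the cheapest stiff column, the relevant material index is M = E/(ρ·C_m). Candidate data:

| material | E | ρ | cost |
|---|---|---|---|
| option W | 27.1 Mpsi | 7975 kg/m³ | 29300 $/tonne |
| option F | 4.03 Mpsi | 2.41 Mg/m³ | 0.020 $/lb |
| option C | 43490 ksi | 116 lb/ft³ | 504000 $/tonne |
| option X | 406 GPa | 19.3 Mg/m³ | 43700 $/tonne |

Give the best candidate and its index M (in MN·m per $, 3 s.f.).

Normalizing units and computing the index:
  option W: E = 186.8 GPa, ρ = 7975 kg/m³, cost = 29.30 $/kg
  option F: E = 27.79 GPa, ρ = 2410 kg/m³, cost = 0.04409 $/kg
  option C: E = 299.9 GPa, ρ = 1858 kg/m³, cost = 504.0 $/kg
  option X: E = 406.0 GPa, ρ = 19300 kg/m³, cost = 43.70 $/kg
  option F: M = 261 MN·m per $
  option W: M = 0.800 MN·m per $
  option X: M = 0.481 MN·m per $
  option C: M = 0.320 MN·m per $
Option F ranks first.

option F, M = 261 MN·m per $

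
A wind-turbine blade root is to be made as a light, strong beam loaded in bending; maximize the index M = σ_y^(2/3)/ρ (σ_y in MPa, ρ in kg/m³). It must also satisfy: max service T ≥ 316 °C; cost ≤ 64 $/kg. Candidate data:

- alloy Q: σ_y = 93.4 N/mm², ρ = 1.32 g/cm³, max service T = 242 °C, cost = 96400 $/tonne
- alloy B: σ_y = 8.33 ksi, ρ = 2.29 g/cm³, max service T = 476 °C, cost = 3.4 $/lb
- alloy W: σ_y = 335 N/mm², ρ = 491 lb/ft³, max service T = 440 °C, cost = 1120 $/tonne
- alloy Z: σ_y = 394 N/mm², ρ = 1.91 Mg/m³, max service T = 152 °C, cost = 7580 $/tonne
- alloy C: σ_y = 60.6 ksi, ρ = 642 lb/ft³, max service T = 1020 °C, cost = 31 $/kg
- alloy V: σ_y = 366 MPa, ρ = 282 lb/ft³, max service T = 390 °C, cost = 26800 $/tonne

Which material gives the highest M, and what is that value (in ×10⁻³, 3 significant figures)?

Screen on constraints: max service T ≥ 316 °C; cost ≤ 64 $/kg. Survivors: alloy B, alloy W, alloy C, alloy V.
In SI units:
  alloy B: σ_y = 57.43 MPa, ρ = 2290 kg/m³
  alloy W: σ_y = 335.0 MPa, ρ = 7865 kg/m³
  alloy C: σ_y = 417.8 MPa, ρ = 10280 kg/m³
  alloy V: σ_y = 366.0 MPa, ρ = 4517 kg/m³
  alloy V: M = 11.3×10⁻³
  alloy B: M = 6.50×10⁻³
  alloy W: M = 6.13×10⁻³
  alloy C: M = 5.43×10⁻³
Alloy V has the largest M.

alloy V, M = 11.3×10⁻³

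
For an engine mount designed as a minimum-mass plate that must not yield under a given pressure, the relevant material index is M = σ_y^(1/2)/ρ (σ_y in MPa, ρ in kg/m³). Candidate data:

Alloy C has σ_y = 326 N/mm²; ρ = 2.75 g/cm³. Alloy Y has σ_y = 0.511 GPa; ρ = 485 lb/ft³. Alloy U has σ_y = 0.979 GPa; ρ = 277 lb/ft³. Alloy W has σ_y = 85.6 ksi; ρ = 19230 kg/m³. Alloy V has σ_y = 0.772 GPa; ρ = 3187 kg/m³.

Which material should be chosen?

alloy V

Putting every candidate on a common basis:
  alloy C: σ_y = 326.0 MPa, ρ = 2750 kg/m³
  alloy Y: σ_y = 511.0 MPa, ρ = 7769 kg/m³
  alloy U: σ_y = 979.0 MPa, ρ = 4437 kg/m³
  alloy W: σ_y = 590.2 MPa, ρ = 19230 kg/m³
  alloy V: σ_y = 772.0 MPa, ρ = 3187 kg/m³
  alloy V: M = 8.72×10⁻³
  alloy U: M = 7.05×10⁻³
  alloy C: M = 6.57×10⁻³
  alloy Y: M = 2.91×10⁻³
  alloy W: M = 1.26×10⁻³
Highest index: alloy V.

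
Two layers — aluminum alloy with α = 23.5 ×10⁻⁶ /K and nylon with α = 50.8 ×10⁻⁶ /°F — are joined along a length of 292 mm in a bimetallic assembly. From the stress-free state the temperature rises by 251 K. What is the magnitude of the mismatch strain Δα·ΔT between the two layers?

0.0171

nylon: α = 50.8×10⁻⁶/°F × 9/5 = 91.4×10⁻⁶/K.
Δα = |23.5 − 91.4|×10⁻⁶/K = 67.9×10⁻⁶/K.
Mismatch strain = Δα·ΔT = 67.9×10⁻⁶ × 251.0 = 0.0171.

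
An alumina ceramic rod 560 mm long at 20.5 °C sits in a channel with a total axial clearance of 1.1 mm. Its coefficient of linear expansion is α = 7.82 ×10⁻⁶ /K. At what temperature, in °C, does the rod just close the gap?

272 °C

α·L₀·ΔT = 1.1 mm ⇒ ΔT = 1.1 / (7.82×10⁻⁶ × 560.0) = 251.2 K.
T = 20.5 + 251.2 = 271.7 °C.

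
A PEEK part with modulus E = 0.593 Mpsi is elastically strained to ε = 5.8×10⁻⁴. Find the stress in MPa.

2.37 MPa

E = 0.593 Mpsi = 4.089 GPa.
σ = E·ε = 4089 MPa × 5.8×10⁻⁴ = 2.37 MPa.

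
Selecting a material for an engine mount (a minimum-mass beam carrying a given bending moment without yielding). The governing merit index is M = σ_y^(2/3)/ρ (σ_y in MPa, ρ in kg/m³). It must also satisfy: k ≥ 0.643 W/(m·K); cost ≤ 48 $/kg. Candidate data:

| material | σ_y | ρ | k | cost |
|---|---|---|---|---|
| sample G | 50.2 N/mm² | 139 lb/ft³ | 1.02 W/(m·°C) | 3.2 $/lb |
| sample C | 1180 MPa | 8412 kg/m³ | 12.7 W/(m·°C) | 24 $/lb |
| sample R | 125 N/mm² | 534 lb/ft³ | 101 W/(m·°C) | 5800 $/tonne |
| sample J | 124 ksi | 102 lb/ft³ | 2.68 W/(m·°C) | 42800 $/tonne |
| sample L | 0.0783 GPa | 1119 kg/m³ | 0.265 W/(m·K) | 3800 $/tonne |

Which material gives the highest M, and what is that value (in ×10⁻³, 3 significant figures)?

sample J, M = 55.1×10⁻³

Screen on constraints: k ≥ 0.643 W/(m·K); cost ≤ 48 $/kg. Survivors: sample G, sample R, sample J.
After converting to SI:
  sample G: σ_y = 50.20 MPa, ρ = 2227 kg/m³
  sample R: σ_y = 125.0 MPa, ρ = 8554 kg/m³
  sample J: σ_y = 855.0 MPa, ρ = 1634 kg/m³
  sample J: M = 55.1×10⁻³
  sample G: M = 6.11×10⁻³
  sample R: M = 2.92×10⁻³
Highest index: sample J.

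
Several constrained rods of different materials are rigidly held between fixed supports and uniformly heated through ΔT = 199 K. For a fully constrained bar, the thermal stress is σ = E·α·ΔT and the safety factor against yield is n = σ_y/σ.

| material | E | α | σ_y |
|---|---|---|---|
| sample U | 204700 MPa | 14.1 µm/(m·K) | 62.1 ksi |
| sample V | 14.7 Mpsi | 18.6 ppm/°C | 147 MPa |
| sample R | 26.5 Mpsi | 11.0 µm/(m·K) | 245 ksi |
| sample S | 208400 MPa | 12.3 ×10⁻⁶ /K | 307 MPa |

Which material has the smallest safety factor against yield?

sample V

In consistent units (E in GPa, α in ×10⁻⁶/K, σ_y in MPa):
  sample U: E = 204.7, α = 14.1, σ_y = 428.2 → σ = 574 MPa, n = 0.745
  sample V: E = 101.4, α = 18.6, σ_y = 147.0 → σ = 375 MPa, n = 0.392
  sample R: E = 182.7, α = 11.0, σ_y = 1689 → σ = 400 MPa, n = 4.22
  sample S: E = 208.4, α = 12.3, σ_y = 307.0 → σ = 510 MPa, n = 0.602
Sample V has the lowest safety factor, n = 0.392.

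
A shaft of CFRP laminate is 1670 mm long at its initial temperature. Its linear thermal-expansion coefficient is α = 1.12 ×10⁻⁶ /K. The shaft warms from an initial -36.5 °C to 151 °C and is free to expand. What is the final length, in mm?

1670.4 mm

ΔT = 151 − (-36.5) = 187.5 K.
ΔL = α·L₀·ΔT = 1.12×10⁻⁶ × 1670 mm × 187.5 K = 0.351 mm.
L = L₀ + ΔL = 1670 + 0.351 = 1670.4 mm.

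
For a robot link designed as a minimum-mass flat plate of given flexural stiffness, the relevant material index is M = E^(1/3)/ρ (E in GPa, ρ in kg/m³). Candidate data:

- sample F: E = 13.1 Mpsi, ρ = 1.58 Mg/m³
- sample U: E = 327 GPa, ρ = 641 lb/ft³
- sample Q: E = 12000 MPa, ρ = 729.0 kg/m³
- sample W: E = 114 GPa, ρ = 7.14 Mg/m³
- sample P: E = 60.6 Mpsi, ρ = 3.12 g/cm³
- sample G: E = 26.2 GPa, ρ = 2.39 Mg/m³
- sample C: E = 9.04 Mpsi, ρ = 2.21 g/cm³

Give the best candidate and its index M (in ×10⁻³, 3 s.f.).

After converting to SI:
  sample F: E = 90.32 GPa, ρ = 1580 kg/m³
  sample U: E = 327.0 GPa, ρ = 10270 kg/m³
  sample Q: E = 12.00 GPa, ρ = 729.0 kg/m³
  sample W: E = 114.0 GPa, ρ = 7140 kg/m³
  sample P: E = 417.8 GPa, ρ = 3120 kg/m³
  sample G: E = 26.20 GPa, ρ = 2390 kg/m³
  sample C: E = 62.33 GPa, ρ = 2210 kg/m³
  sample Q: M = 3.14×10⁻³
  sample F: M = 2.84×10⁻³
  sample P: M = 2.40×10⁻³
  sample C: M = 1.79×10⁻³
  sample G: M = 1.24×10⁻³
  sample W: M = 0.679×10⁻³
  sample U: M = 0.671×10⁻³
Sample Q has the largest M.

sample Q, M = 3.14×10⁻³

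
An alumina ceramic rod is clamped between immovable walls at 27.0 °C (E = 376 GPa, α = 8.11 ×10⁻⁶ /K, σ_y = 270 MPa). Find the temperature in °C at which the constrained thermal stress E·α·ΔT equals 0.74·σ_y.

E·α·ΔT = 199.8 MPa ⇒ ΔT = 199.8 / (376.0×10³ × 8.11×10⁻⁶) = 65.52 K.
T = 27.0 + 65.52 = 92.52 °C.

92.5 °C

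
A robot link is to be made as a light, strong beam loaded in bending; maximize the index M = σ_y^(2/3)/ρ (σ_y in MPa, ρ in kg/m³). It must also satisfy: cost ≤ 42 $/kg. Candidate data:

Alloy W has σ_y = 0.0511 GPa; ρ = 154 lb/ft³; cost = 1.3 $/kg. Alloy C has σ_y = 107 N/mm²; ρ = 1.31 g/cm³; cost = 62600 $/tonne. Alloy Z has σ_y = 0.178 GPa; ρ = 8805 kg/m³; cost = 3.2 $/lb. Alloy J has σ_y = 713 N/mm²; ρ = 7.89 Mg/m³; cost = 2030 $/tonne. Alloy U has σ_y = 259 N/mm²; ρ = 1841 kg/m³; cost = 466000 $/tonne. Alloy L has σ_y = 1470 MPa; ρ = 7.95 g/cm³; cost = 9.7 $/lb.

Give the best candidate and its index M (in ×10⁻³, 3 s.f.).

Screen on constraints: cost ≤ 42 $/kg. Survivors: alloy W, alloy Z, alloy J, alloy L.
In SI units:
  alloy W: σ_y = 51.10 MPa, ρ = 2467 kg/m³
  alloy Z: σ_y = 178.0 MPa, ρ = 8805 kg/m³
  alloy J: σ_y = 713.0 MPa, ρ = 7890 kg/m³
  alloy L: σ_y = 1470 MPa, ρ = 7950 kg/m³
  alloy L: M = 16.3×10⁻³
  alloy J: M = 10.1×10⁻³
  alloy W: M = 5.58×10⁻³
  alloy Z: M = 3.59×10⁻³
Alloy L ranks first.

alloy L, M = 16.3×10⁻³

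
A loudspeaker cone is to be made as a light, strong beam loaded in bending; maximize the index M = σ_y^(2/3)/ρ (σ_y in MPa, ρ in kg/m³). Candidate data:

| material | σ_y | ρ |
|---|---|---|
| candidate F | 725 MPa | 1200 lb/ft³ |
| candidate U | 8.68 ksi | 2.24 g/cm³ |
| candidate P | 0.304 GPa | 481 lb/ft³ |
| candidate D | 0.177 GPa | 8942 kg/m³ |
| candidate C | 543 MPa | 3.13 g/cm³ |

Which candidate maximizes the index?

Normalizing units and computing the index:
  candidate F: σ_y = 725.0 MPa, ρ = 19220 kg/m³
  candidate U: σ_y = 59.85 MPa, ρ = 2240 kg/m³
  candidate P: σ_y = 304.0 MPa, ρ = 7705 kg/m³
  candidate D: σ_y = 177.0 MPa, ρ = 8942 kg/m³
  candidate C: σ_y = 543.0 MPa, ρ = 3130 kg/m³
  candidate C: M = 21.3×10⁻³
  candidate U: M = 6.83×10⁻³
  candidate P: M = 5.87×10⁻³
  candidate F: M = 4.20×10⁻³
  candidate D: M = 3.53×10⁻³
Highest index: candidate C.

candidate C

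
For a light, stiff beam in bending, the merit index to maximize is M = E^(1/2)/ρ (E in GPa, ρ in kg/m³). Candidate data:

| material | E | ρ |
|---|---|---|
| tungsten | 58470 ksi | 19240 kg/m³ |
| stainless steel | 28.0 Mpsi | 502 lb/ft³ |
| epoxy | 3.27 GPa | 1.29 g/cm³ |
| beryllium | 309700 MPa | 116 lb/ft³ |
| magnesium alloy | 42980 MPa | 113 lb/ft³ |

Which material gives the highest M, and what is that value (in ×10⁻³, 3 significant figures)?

After converting to SI:
  tungsten: E = 403.1 GPa, ρ = 19240 kg/m³
  stainless steel: E = 193.1 GPa, ρ = 8041 kg/m³
  epoxy: E = 3.270 GPa, ρ = 1290 kg/m³
  beryllium: E = 309.7 GPa, ρ = 1858 kg/m³
  magnesium alloy: E = 42.98 GPa, ρ = 1810 kg/m³
  beryllium: M = 9.47×10⁻³
  magnesium alloy: M = 3.62×10⁻³
  stainless steel: M = 1.73×10⁻³
  epoxy: M = 1.40×10⁻³
  tungsten: M = 1.04×10⁻³
Beryllium has the largest M.

beryllium, M = 9.47×10⁻³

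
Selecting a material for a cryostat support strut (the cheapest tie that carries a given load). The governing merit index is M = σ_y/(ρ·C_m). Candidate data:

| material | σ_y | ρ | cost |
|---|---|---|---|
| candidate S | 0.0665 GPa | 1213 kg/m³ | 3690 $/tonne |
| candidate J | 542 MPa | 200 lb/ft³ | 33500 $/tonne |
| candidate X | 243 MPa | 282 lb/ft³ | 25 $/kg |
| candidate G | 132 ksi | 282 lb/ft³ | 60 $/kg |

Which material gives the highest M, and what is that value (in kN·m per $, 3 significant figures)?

candidate S, M = 14.9 kN·m per $

Convert each candidate to consistent units, then evaluate M:
  candidate S: σ_y = 66.50 MPa, ρ = 1213 kg/m³, cost = 3.690 $/kg
  candidate J: σ_y = 542.0 MPa, ρ = 3204 kg/m³, cost = 33.50 $/kg
  candidate X: σ_y = 243.0 MPa, ρ = 4517 kg/m³, cost = 25.00 $/kg
  candidate G: σ_y = 910.1 MPa, ρ = 4517 kg/m³, cost = 60.00 $/kg
  candidate S: M = 14.9 kN·m per $
  candidate J: M = 5.05 kN·m per $
  candidate G: M = 3.36 kN·m per $
  candidate X: M = 2.15 kN·m per $
Candidate S has the largest M.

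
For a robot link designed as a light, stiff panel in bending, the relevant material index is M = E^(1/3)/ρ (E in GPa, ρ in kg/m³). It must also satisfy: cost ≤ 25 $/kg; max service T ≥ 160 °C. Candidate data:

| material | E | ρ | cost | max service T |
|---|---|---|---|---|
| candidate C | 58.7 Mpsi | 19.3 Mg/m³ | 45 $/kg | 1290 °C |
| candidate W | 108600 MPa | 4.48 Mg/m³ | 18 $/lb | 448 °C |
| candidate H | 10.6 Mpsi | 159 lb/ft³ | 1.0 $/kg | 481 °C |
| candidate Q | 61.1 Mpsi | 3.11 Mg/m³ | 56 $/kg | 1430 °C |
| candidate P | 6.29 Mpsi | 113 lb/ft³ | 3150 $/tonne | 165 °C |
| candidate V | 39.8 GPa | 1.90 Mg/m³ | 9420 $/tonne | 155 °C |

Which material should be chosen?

Screen on constraints: cost ≤ 25 $/kg; max service T ≥ 160 °C. Survivors: candidate H, candidate P.
Normalizing units and computing the index:
  candidate H: E = 73.08 GPa, ρ = 2547 kg/m³
  candidate P: E = 43.37 GPa, ρ = 1810 kg/m³
  candidate P: M = 1.94×10⁻³
  candidate H: M = 1.64×10⁻³
The maximum is for candidate P.

candidate P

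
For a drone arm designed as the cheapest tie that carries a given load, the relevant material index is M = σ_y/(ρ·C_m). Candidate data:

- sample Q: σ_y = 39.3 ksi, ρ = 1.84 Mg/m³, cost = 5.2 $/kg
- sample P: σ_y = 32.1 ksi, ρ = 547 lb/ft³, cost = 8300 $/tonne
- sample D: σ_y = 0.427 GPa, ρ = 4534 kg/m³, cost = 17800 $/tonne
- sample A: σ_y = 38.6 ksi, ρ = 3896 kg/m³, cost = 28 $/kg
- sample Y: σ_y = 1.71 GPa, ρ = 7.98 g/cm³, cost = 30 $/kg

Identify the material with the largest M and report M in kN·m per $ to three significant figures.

After converting to SI:
  sample Q: σ_y = 271.0 MPa, ρ = 1840 kg/m³, cost = 5.200 $/kg
  sample P: σ_y = 221.3 MPa, ρ = 8762 kg/m³, cost = 8.300 $/kg
  sample D: σ_y = 427.0 MPa, ρ = 4534 kg/m³, cost = 17.80 $/kg
  sample A: σ_y = 266.1 MPa, ρ = 3896 kg/m³, cost = 28.00 $/kg
  sample Y: σ_y = 1710 MPa, ρ = 7980 kg/m³, cost = 30.00 $/kg
  sample Q: M = 28.3 kN·m per $
  sample Y: M = 7.14 kN·m per $
  sample D: M = 5.29 kN·m per $
  sample P: M = 3.04 kN·m per $
  sample A: M = 2.44 kN·m per $
The maximum is for sample Q.

sample Q, M = 28.3 kN·m per $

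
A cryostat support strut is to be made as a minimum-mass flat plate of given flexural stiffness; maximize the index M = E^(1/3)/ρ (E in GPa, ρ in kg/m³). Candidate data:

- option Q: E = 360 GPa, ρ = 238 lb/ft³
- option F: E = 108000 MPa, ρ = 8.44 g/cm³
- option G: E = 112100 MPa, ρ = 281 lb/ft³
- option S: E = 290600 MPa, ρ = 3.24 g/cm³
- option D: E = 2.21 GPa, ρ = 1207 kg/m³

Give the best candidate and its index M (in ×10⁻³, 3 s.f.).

option S, M = 2.04×10⁻³

In SI units:
  option Q: E = 360.0 GPa, ρ = 3812 kg/m³
  option F: E = 108.0 GPa, ρ = 8440 kg/m³
  option G: E = 112.1 GPa, ρ = 4501 kg/m³
  option S: E = 290.6 GPa, ρ = 3240 kg/m³
  option D: E = 2.210 GPa, ρ = 1207 kg/m³
  option S: M = 2.04×10⁻³
  option Q: M = 1.87×10⁻³
  option D: M = 1.08×10⁻³
  option G: M = 1.07×10⁻³
  option F: M = 0.564×10⁻³
Highest index: option S.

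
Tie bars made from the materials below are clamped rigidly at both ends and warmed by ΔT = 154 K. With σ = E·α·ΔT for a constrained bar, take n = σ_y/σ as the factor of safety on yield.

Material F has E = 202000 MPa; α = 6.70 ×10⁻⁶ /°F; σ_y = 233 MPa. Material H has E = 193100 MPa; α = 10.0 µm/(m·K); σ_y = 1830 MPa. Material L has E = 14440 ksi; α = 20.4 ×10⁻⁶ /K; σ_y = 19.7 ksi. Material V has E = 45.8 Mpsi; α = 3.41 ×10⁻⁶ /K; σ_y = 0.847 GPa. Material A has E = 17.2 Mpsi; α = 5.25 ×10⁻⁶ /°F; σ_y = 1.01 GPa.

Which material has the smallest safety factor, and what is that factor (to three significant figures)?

Per material, after unit conversion:
  material F: E = 202.0, α = 12.1, σ_y = 233.0 → σ = 375 MPa, n = 0.621
  material H: E = 193.1, α = 10.0, σ_y = 1830 → σ = 297 MPa, n = 6.15
  material L: E = 99.56, α = 20.4, σ_y = 135.8 → σ = 313 MPa, n = 0.434
  material V: E = 315.8, α = 3.41, σ_y = 847.0 → σ = 166 MPa, n = 5.11
  material A: E = 118.6, α = 9.45, σ_y = 1010 → σ = 173 MPa, n = 5.85
The minimum is material L at n = 0.434.

material L, n = 0.434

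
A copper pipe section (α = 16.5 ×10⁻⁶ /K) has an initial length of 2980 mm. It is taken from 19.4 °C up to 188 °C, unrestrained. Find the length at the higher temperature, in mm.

ΔT = 188 − 19.4 = 168.6 K.
ΔL = α·L₀·ΔT = 16.5×10⁻⁶ × 2980 mm × 168.6 K = 8.29 mm.
L = L₀ + ΔL = 2980 + 8.29 = 2988.3 mm.

2988.3 mm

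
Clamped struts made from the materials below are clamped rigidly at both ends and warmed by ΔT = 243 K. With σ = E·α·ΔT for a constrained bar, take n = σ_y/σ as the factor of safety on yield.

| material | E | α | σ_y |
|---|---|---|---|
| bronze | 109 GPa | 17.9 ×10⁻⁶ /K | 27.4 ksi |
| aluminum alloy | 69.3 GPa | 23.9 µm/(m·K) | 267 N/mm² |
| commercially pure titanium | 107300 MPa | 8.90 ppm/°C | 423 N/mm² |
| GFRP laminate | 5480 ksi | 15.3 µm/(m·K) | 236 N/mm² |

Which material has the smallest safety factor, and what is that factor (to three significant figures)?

bronze, n = 0.398

Converting E to GPa, α to ×10⁻⁶/K, σ_y to MPa, then σ and n for each:
  bronze: E = 109.0, α = 17.9, σ_y = 188.9 → σ = 474 MPa, n = 0.398
  aluminum alloy: E = 69.30, α = 23.9, σ_y = 267.0 → σ = 402 MPa, n = 0.663
  commercially pure titanium: E = 107.3, α = 8.90, σ_y = 423.0 → σ = 232 MPa, n = 1.82
  GFRP laminate: E = 37.78, α = 15.3, σ_y = 236.0 → σ = 140 MPa, n = 1.68
Bronze has the lowest safety factor, n = 0.398.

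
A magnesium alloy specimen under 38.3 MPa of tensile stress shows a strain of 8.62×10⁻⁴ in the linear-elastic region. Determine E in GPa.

44.4 GPa

E = σ/ε = 38.3 MPa / 8.62×10⁻⁴ = 44430 MPa = 44.4 GPa.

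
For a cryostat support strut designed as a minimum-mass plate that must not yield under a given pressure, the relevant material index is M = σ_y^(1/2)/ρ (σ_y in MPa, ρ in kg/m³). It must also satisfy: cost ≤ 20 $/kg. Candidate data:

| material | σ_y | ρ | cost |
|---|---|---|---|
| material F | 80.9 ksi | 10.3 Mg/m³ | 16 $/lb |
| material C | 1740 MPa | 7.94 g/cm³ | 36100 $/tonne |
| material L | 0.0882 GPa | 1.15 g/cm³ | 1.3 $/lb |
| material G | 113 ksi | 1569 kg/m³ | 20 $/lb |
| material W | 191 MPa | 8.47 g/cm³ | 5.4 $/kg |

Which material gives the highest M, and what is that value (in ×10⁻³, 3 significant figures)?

material L, M = 8.17×10⁻³

Screen on constraints: cost ≤ 20 $/kg. Survivors: material L, material W.
Normalizing units and computing the index:
  material L: σ_y = 88.20 MPa, ρ = 1150 kg/m³
  material W: σ_y = 191.0 MPa, ρ = 8470 kg/m³
  material L: M = 8.17×10⁻³
  material W: M = 1.63×10⁻³
Material L has the largest M.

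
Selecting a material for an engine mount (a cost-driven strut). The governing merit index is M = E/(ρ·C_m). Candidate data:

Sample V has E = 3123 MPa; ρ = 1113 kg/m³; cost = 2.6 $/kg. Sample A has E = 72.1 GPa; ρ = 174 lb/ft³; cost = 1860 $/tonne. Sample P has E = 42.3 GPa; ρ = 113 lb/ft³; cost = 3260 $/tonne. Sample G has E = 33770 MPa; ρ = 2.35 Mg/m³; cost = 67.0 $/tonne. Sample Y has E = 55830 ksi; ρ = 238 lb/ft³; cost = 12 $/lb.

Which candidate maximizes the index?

sample G

In SI units:
  sample V: E = 3.123 GPa, ρ = 1113 kg/m³, cost = 2.600 $/kg
  sample A: E = 72.10 GPa, ρ = 2787 kg/m³, cost = 1.860 $/kg
  sample P: E = 42.30 GPa, ρ = 1810 kg/m³, cost = 3.260 $/kg
  sample G: E = 33.77 GPa, ρ = 2350 kg/m³, cost = 0.06700 $/kg
  sample Y: E = 384.9 GPa, ρ = 3812 kg/m³, cost = 26.46 $/kg
  sample G: M = 214 MN·m per $
  sample A: M = 13.9 MN·m per $
  sample P: M = 7.17 MN·m per $
  sample Y: M = 3.82 MN·m per $
  sample V: M = 1.08 MN·m per $
Sample G ranks first.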